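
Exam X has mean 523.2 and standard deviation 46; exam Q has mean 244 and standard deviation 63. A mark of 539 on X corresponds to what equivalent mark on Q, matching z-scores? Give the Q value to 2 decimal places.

z = (539 − 523.2)/46 ≈ 0.3435.
Q = 244 + z·63 = 244 + (539 − 523.2)·63/46 ≈ 265.64.

Q = 265.64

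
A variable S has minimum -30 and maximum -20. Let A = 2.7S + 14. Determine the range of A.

Range of S = -20 − (-30) = 10.
Range(A) = |a|·Range(S) = |2.7|·10 = 27.

Range(A) = 27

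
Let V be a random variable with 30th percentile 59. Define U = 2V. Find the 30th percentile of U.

30th percentile of U = 118

Since a = 2 > 0 the transformation is increasing, so the 30th percentile of U = a·(P_{30} of V) + b = 2·59 = 118.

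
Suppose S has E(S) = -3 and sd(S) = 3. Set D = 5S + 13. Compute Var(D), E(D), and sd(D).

Var(D) = 225, E(D) = -2, sd(D) = 15

D = 5S + 13 is linear with a = 5, b = 13.
Var(S) = 3² = 9.
Var(D) = a²·Var(S) = 5²·9 = 225 (the additive constant 13 does not affect variance).
E(D) = a·E(S) + b = 5·(-3) + 13 = -2.
sd(D) = |a|·sd(S) = |5|·3 = 15.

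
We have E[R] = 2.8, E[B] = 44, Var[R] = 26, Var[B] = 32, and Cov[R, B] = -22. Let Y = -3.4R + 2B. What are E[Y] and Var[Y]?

E[Y] = 78.48, Var[Y] = 727.76

E[Y] = (-3.4)·E[R] + 2·E[B] = (-3.4)·2.8 + 2·44 = 78.48.
Var[Y] = a²·Var[R] + b²·Var[B] + 2ab·Cov[R, B] with a = -3.4, b = 2.
= (-3.4)²·26 + 2²·32 + 2·(-3.4)·2·(-22)
= 300.56 + 128 + 299.2 = 727.76.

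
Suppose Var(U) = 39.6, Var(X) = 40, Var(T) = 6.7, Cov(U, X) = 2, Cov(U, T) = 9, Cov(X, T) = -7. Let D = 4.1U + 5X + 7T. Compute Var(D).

Var(D) = a²·Var(U) + b²·Var(X) + c²·Var(T) + 2ab·Cov(U, X) + 2ac·Cov(U, T) + 2bc·Cov(X, T), with a = 4.1, b = 5, c = 7.
= 665.676 + 1000 + 328.3 + 82 + 516.6 + (-490)
= 2102.576.

Var(D) = 2102.576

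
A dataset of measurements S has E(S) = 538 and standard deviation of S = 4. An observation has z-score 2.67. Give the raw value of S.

S = 548.68

S = E(S) + z·standard deviation of S = 538 + 2.67·4 = 548.68.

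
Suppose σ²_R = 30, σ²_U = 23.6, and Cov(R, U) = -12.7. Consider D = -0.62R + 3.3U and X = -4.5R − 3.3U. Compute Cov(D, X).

Cov(D, X) = -10.6932

By bilinearity, Cov(D, X) = ac·σ²_R + bd·σ²_U + (ad+bc)·Cov(R, U), with a=-0.62, b=3.3, c=-4.5, d=-3.3.
ac·σ²_R = (-0.62)·(-4.5)·30 = 83.7
bd·σ²_U = 3.3·(-3.3)·23.6 = -257.004
(ad+bc)·Cov(R, U) = (-12.804)·(-12.7) = 162.6108
Cov(D, X) = 83.7 + (-257.004) + 162.6108 = -10.6932.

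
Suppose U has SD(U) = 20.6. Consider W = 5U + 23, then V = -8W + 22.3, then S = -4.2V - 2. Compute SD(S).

SD(S) = 3460.8

SD(W) = |5|·20.6 = 103.
SD(V) = |-8|·103 = 824.
SD(S) = |-4.2|·824 = 3460.8.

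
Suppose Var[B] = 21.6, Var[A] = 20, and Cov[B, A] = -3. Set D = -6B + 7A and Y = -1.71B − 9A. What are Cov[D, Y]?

Cov[D, Y] = -1164.474

By bilinearity, Cov[D, Y] = ac·Var[B] + bd·Var[A] + (ad+bc)·Cov[B, A], with a=-6, b=7, c=-1.71, d=-9.
ac·Var[B] = (-6)·(-1.71)·21.6 = 221.616
bd·Var[A] = 7·(-9)·20 = -1260
(ad+bc)·Cov[B, A] = (42.03)·(-3) = -126.09
Cov[D, Y] = 221.616 + (-1260) + (-126.09) = -1164.474.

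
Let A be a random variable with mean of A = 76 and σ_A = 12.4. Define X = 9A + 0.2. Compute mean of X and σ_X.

mean of X = 684.2, σ_X = 111.6

X = 9A + 0.2 is linear with a = 9, b = 0.2.
mean of X = a·mean of A + b = 9·76 + 0.2 = 684.2.
σ_X = |a|·σ_A = |9|·12.4 = 111.6.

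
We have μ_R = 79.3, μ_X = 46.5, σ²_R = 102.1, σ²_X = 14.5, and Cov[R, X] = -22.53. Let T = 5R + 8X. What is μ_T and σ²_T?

μ_T = 768.5, σ²_T = 1678.1

μ_T = 5·μ_R + 8·μ_X = 5·79.3 + 8·46.5 = 768.5.
σ²_T = a²·σ²_R + b²·σ²_X + 2ab·Cov[R, X] with a = 5, b = 8.
= 5²·102.1 + 8²·14.5 + 2·5·8·(-22.53)
= 2552.5 + 928 + (-1802.4) = 1678.1.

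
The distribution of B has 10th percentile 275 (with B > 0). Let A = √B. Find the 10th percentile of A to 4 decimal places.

10th percentile of A = 16.5831

√B is increasing, so P_{10}(A) = g(P_{10}(B)) ≈ 16.5831.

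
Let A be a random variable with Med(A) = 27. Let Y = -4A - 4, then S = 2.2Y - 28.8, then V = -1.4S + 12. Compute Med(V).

Med(Y) = (-4)·27 + (-4) = -112.
Med(S) = 2.2·(-112) + (-28.8) = -275.2.
Med(V) = (-1.4)·(-275.2) + 12 = 397.28.

Med(V) = 397.28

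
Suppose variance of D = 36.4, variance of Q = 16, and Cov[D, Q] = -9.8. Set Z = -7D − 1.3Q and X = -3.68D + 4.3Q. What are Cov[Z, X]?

Cov[Z, X] = 1096.3208

By bilinearity, Cov[Z, X] = ac·variance of D + bd·variance of Q + (ad+bc)·Cov[D, Q], with a=-7, b=-1.3, c=-3.68, d=4.3.
ac·variance of D = (-7)·(-3.68)·36.4 = 937.664
bd·variance of Q = (-1.3)·4.3·16 = -89.44
(ad+bc)·Cov[D, Q] = (-25.316)·(-9.8) = 248.0968
Cov[Z, X] = 937.664 + (-89.44) + 248.0968 = 1096.3208.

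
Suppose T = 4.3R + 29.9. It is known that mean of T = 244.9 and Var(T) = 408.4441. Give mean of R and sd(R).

From T = 4.3R + 29.9: mean of T = a·mean of R + b, so mean of R = (mean of T − b)/a = (244.9 − 29.9)/4.3 = 50.
sd(T) = √408.4441 = 20.21.
sd(T) = |a|·sd(R), so sd(R) = 20.21/|4.3| = 4.7.

mean of R = 50, sd(R) = 4.7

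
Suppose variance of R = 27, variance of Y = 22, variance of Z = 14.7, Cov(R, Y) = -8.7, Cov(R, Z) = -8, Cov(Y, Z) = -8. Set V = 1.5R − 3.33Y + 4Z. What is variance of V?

variance of V = 743.9388

variance of V = a²·variance of R + b²·variance of Y + c²·variance of Z + 2ab·Cov(R, Y) + 2ac·Cov(R, Z) + 2bc·Cov(Y, Z), with a = 1.5, b = -3.33, c = 4.
= 60.75 + 243.9558 + 235.2 + 86.913 + (-96) + 213.12
= 743.9388.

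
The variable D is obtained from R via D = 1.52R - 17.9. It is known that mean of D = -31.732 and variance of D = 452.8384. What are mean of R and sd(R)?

mean of R = -9.1, sd(R) = 14

From D = 1.52R - 17.9: mean of D = a·mean of R + b, so mean of R = (mean of D − b)/a = (-31.732 − (-17.9))/1.52 = -9.1.
sd(D) = √452.8384 = 21.28.
sd(D) = |a|·sd(R), so sd(R) = 21.28/|1.52| = 14.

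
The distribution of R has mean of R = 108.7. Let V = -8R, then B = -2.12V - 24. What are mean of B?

mean of B = 1819.552

mean of V = (-8)·108.7 = -869.6.
mean of B = (-2.12)·(-869.6) + (-24) = 1819.552.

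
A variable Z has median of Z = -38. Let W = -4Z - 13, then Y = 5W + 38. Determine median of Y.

median of W = (-4)·(-38) + (-13) = 139.
median of Y = 5·139 + 38 = 733.

median of Y = 733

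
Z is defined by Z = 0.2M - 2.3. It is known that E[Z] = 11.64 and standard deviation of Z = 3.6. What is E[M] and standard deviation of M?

E[M] = 69.7, standard deviation of M = 18

From Z = 0.2M - 2.3: E[Z] = a·E[M] + b, so E[M] = (E[Z] − b)/a = (11.64 − (-2.3))/0.2 = 69.7.
standard deviation of Z = |a|·standard deviation of M, so standard deviation of M = 3.6/|0.2| = 18.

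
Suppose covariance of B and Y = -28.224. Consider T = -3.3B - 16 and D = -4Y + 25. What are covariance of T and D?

covariance of T and D = -372.5568

covariance of T and D = a·c·covariance of B and Y = (-3.3)·(-4)·(-28.224) = -372.5568. Additive constants drop out.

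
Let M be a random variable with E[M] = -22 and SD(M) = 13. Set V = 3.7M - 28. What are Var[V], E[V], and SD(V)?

Var[V] = 2313.61, E[V] = -109.4, SD(V) = 48.1

V = 3.7M - 28 is linear with a = 3.7, b = -28.
Var[M] = 13² = 169.
Var[V] = a²·Var[M] = 3.7²·169 = 2313.61 (the additive constant -28 does not affect variance).
E[V] = a·E[M] + b = 3.7·(-22) + (-28) = -109.4.
SD(V) = |a|·SD(M) = |3.7|·13 = 48.1.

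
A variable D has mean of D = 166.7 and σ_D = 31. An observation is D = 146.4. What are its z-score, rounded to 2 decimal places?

z = (D − mean of D) / σ_D = (146.4 − 166.7) / 31 ≈ -0.65.

z = -0.65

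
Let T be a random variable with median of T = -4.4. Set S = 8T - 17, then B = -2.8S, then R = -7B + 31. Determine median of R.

median of R = -992.12

median of S = 8·(-4.4) + (-17) = -52.2.
median of B = (-2.8)·(-52.2) = 146.16.
median of R = (-7)·146.16 + 31 = -992.12.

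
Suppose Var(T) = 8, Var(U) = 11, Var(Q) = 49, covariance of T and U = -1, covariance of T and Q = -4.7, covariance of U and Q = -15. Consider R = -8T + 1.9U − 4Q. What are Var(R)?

Var(R) = 1293.31

Var(R) = a²·Var(T) + b²·Var(U) + c²·Var(Q) + 2ab·covariance of T and U + 2ac·covariance of T and Q + 2bc·covariance of U and Q, with a = -8, b = 1.9, c = -4.
= 512 + 39.71 + 784 + 30.4 + (-300.8) + 228
= 1293.31.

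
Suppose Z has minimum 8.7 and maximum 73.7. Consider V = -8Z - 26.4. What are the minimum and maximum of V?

a = -8 < 0, so order reverses: min(V) = a·max(Z)+b = (-8)·73.7 + (-26.4) = -616; max(V) = a·min(Z)+b = (-8)·8.7 + (-26.4) = -96.

min(V) = -616, max(V) = -96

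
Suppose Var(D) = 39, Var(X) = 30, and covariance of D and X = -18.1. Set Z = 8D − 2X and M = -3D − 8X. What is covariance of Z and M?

covariance of Z and M = 593.8

By bilinearity, covariance of Z and M = ac·Var(D) + bd·Var(X) + (ad+bc)·covariance of D and X, with a=8, b=-2, c=-3, d=-8.
ac·Var(D) = 8·(-3)·39 = -936
bd·Var(X) = (-2)·(-8)·30 = 480
(ad+bc)·covariance of D and X = (-58)·(-18.1) = 1049.8
covariance of Z and M = -936 + 480 + 1049.8 = 593.8.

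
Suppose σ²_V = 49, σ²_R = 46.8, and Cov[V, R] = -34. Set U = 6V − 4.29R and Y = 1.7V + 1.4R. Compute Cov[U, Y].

By bilinearity, Cov[U, Y] = ac·σ²_V + bd·σ²_R + (ad+bc)·Cov[V, R], with a=6, b=-4.29, c=1.7, d=1.4.
ac·σ²_V = 6·1.7·49 = 499.8
bd·σ²_R = (-4.29)·1.4·46.8 = -281.0808
(ad+bc)·Cov[V, R] = (1.107)·(-34) = -37.638
Cov[U, Y] = 499.8 + (-281.0808) + (-37.638) = 181.0812.

Cov[U, Y] = 181.0812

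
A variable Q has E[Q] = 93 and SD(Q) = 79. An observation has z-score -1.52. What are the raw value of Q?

Q = -27.08

Q = E[Q] + z·SD(Q) = 93 + (-1.52)·79 = -27.08.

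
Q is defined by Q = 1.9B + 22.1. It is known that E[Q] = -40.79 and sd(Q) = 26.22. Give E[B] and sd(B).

E[B] = -33.1, sd(B) = 13.8

From Q = 1.9B + 22.1: E[Q] = a·E[B] + b, so E[B] = (E[Q] − b)/a = (-40.79 − 22.1)/1.9 = -33.1.
sd(Q) = |a|·sd(B), so sd(B) = 26.22/|1.9| = 13.8.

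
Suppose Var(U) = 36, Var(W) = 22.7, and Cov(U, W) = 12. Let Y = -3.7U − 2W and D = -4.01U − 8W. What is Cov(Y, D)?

By bilinearity, Cov(Y, D) = ac·Var(U) + bd·Var(W) + (ad+bc)·Cov(U, W), with a=-3.7, b=-2, c=-4.01, d=-8.
ac·Var(U) = (-3.7)·(-4.01)·36 = 534.132
bd·Var(W) = (-2)·(-8)·22.7 = 363.2
(ad+bc)·Cov(U, W) = (37.62)·12 = 451.44
Cov(Y, D) = 534.132 + 363.2 + 451.44 = 1348.772.

Cov(Y, D) = 1348.772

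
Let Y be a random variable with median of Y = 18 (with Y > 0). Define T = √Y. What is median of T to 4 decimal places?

√Y is monotone on this domain, so median of T = √(18) ≈ 4.2426.

median of T = 4.2426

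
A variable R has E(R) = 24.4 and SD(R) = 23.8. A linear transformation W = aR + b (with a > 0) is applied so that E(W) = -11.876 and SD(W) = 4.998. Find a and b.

a = 0.21, b = -17

SD(W) = a·SD(R) (a > 0), so a = 4.998/23.8 = 0.21.
E(W) = a·E(R) + b, so b = -11.876 − 0.21·24.4 = -17.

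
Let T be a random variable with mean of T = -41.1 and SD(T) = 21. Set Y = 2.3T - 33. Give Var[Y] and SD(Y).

Y = 2.3T - 33 is linear with a = 2.3, b = -33.
Var[T] = 21² = 441.
Var[Y] = a²·Var[T] = 2.3²·441 = 2332.89 (the additive constant -33 does not affect variance).
SD(Y) = |a|·SD(T) = |2.3|·21 = 48.3.

Var[Y] = 2332.89, SD(Y) = 48.3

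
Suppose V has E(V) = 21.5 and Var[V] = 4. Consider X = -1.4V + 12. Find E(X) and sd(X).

E(X) = -18.1, sd(X) = 2.8

X = -1.4V + 12 is linear with a = -1.4, b = 12.
E(X) = a·E(V) + b = (-1.4)·21.5 + 12 = -18.1.
sd(V) = √4 = 2.
sd(X) = |a|·sd(V) = |-1.4|·2 = 2.8.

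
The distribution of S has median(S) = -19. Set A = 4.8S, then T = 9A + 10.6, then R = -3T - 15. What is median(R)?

median(A) = 4.8·(-19) = -91.2.
median(T) = 9·(-91.2) + 10.6 = -810.2.
median(R) = (-3)·(-810.2) + (-15) = 2415.6.

median(R) = 2415.6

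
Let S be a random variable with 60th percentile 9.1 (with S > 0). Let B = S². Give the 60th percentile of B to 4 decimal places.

60th percentile of B = 82.81

S² is increasing, so P_{60}(B) = g(P_{60}(S)) = 82.81.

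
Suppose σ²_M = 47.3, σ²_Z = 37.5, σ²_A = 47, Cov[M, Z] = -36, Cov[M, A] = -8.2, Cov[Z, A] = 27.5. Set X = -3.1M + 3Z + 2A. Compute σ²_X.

σ²_X = 2081.333

σ²_X = a²·σ²_M + b²·σ²_Z + c²·σ²_A + 2ab·Cov[M, Z] + 2ac·Cov[M, A] + 2bc·Cov[Z, A], with a = -3.1, b = 3, c = 2.
= 454.553 + 337.5 + 188 + 669.6 + 101.68 + 330
= 2081.333.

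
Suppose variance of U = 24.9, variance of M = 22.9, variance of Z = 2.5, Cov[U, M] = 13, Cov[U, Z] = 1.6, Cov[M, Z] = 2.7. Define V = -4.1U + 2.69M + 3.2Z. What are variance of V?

variance of V = 327.62089

variance of V = a²·variance of U + b²·variance of M + c²·variance of Z + 2ab·Cov[U, M] + 2ac·Cov[U, Z] + 2bc·Cov[M, Z], with a = -4.1, b = 2.69, c = 3.2.
= 418.569 + 165.70669 + 25.6 + (-286.754) + (-41.984) + 46.4832
= 327.62089.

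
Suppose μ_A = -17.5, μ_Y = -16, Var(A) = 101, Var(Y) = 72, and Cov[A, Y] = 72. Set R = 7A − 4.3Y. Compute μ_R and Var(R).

μ_R = 7·μ_A + (-4.3)·μ_Y = 7·(-17.5) + (-4.3)·(-16) = -53.7.
Var(R) = a²·Var(A) + b²·Var(Y) + 2ab·Cov[A, Y] with a = 7, b = -4.3.
= 7²·101 + (-4.3)²·72 + 2·7·(-4.3)·72
= 4949 + 1331.28 + (-4334.4) = 1945.88.

μ_R = -53.7, Var(R) = 1945.88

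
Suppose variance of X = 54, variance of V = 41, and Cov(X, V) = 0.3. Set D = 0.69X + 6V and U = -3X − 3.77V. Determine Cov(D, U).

Cov(D, U) = -1045.38039

By bilinearity, Cov(D, U) = ac·variance of X + bd·variance of V + (ad+bc)·Cov(X, V), with a=0.69, b=6, c=-3, d=-3.77.
ac·variance of X = 0.69·(-3)·54 = -111.78
bd·variance of V = 6·(-3.77)·41 = -927.42
(ad+bc)·Cov(X, V) = (-20.6013)·0.3 = -6.18039
Cov(D, U) = -111.78 + (-927.42) + (-6.18039) = -1045.38039.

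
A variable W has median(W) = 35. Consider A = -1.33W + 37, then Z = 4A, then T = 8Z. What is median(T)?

median(T) = -305.6

median(A) = (-1.33)·35 + 37 = -9.55.
median(Z) = 4·(-9.55) = -38.2.
median(T) = 8·(-38.2) = -305.6.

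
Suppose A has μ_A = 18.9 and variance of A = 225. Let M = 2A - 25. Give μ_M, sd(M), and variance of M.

μ_M = 12.8, sd(M) = 30, variance of M = 900

M = 2A - 25 is linear with a = 2, b = -25.
μ_M = a·μ_A + b = 2·18.9 + (-25) = 12.8.
sd(A) = √225 = 15.
sd(M) = |a|·sd(A) = |2|·15 = 30.
variance of M = a²·variance of A = 2²·225 = 900 (the additive constant -25 does not affect variance).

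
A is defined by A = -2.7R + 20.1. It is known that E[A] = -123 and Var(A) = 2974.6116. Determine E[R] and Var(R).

E[R] = 53, Var(R) = 408.04

From A = -2.7R + 20.1: E[A] = a·E[R] + b, so E[R] = (E[A] − b)/a = (-123 − 20.1)/(-2.7) = 53.
Var(A) = a²·Var(R), so Var(R) = 2974.6116/(-2.7)² = 408.04.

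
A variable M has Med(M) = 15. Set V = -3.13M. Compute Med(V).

A linear map preserves order up to sign, so Med(V) = a·Med(M) + b = (-3.13)·15 = -46.95.

Med(V) = -46.95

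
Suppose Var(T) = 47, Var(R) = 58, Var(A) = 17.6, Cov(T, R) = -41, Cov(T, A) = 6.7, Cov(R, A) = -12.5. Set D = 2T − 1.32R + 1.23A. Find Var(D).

Var(D) = a²·Var(T) + b²·Var(R) + c²·Var(A) + 2ab·Cov(T, R) + 2ac·Cov(T, A) + 2bc·Cov(R, A), with a = 2, b = -1.32, c = 1.23.
= 188 + 101.0592 + 26.62704 + 216.48 + 32.964 + 40.59
= 605.72024.

Var(D) = 605.72024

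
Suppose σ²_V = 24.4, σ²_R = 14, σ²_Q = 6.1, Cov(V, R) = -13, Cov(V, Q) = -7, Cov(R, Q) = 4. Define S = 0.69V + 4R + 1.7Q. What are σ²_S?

σ²_S = a²·σ²_V + b²·σ²_R + c²·σ²_Q + 2ab·Cov(V, R) + 2ac·Cov(V, Q) + 2bc·Cov(R, Q), with a = 0.69, b = 4, c = 1.7.
= 11.61684 + 224 + 17.629 + (-71.76) + (-16.422) + 54.4
= 219.46384.

σ²_S = 219.46384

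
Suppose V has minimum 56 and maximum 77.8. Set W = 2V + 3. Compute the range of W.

Range of V = 77.8 − 56 = 21.8.
Range(W) = |a|·Range(V) = |2|·21.8 = 43.6.

Range(W) = 43.6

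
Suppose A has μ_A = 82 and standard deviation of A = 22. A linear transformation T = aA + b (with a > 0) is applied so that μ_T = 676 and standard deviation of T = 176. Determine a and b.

a = 8, b = 20

standard deviation of T = a·standard deviation of A (a > 0), so a = 176/22 = 8.
μ_T = a·μ_A + b, so b = 676 − 8·82 = 20.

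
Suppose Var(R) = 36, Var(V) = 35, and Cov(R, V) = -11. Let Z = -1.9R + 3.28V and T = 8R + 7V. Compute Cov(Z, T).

By bilinearity, Cov(Z, T) = ac·Var(R) + bd·Var(V) + (ad+bc)·Cov(R, V), with a=-1.9, b=3.28, c=8, d=7.
ac·Var(R) = (-1.9)·8·36 = -547.2
bd·Var(V) = 3.28·7·35 = 803.6
(ad+bc)·Cov(R, V) = (12.94)·(-11) = -142.34
Cov(Z, T) = -547.2 + 803.6 + (-142.34) = 114.06.

Cov(Z, T) = 114.06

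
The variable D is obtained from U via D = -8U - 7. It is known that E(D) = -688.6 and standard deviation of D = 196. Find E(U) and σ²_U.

From D = -8U - 7: E(D) = a·E(U) + b, so E(U) = (E(D) − b)/a = (-688.6 − (-7))/(-8) = 85.2.
σ²_D = 196² = 38416.
σ²_D = a²·σ²_U, so σ²_U = 38416/(-8)² = 600.25.

E(U) = 85.2, σ²_U = 600.25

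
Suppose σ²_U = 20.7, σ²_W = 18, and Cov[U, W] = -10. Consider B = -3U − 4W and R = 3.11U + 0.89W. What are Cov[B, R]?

By bilinearity, Cov[B, R] = ac·σ²_U + bd·σ²_W + (ad+bc)·Cov[U, W], with a=-3, b=-4, c=3.11, d=0.89.
ac·σ²_U = (-3)·3.11·20.7 = -193.131
bd·σ²_W = (-4)·0.89·18 = -64.08
(ad+bc)·Cov[U, W] = (-15.11)·(-10) = 151.1
Cov[B, R] = -193.131 + (-64.08) + 151.1 = -106.111.

Cov[B, R] = -106.111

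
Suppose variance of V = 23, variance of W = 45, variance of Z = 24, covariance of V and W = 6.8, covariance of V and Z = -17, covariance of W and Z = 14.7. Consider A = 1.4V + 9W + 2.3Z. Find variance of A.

variance of A = 4487.5

variance of A = a²·variance of V + b²·variance of W + c²·variance of Z + 2ab·covariance of V and W + 2ac·covariance of V and Z + 2bc·covariance of W and Z, with a = 1.4, b = 9, c = 2.3.
= 45.08 + 3645 + 126.96 + 171.36 + (-109.48) + 608.58
= 4487.5.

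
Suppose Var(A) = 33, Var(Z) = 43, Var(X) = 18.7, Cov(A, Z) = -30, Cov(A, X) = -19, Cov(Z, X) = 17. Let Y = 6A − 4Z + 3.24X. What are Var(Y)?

Var(Y) = 2332.94512

Var(Y) = a²·Var(A) + b²·Var(Z) + c²·Var(X) + 2ab·Cov(A, Z) + 2ac·Cov(A, X) + 2bc·Cov(Z, X), with a = 6, b = -4, c = 3.24.
= 1188 + 688 + 196.30512 + 1440 + (-738.72) + (-440.64)
= 2332.94512.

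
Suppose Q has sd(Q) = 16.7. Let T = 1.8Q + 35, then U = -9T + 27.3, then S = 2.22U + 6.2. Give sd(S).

sd(S) = 600.5988

sd(T) = |1.8|·16.7 = 30.06.
sd(U) = |-9|·30.06 = 270.54.
sd(S) = |2.22|·270.54 = 600.5988.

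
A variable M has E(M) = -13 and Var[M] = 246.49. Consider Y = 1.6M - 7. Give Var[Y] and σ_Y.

Y = 1.6M - 7 is linear with a = 1.6, b = -7.
Var[Y] = a²·Var[M] = 1.6²·246.49 = 631.0144 (the additive constant -7 does not affect variance).
σ_M = √246.49 = 15.7.
σ_Y = |a|·σ_M = |1.6|·15.7 = 25.12.

Var[Y] = 631.0144, σ_Y = 25.12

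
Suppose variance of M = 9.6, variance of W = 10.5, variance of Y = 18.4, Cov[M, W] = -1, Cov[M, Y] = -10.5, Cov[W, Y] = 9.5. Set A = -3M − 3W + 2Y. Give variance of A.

variance of A = a²·variance of M + b²·variance of W + c²·variance of Y + 2ab·Cov[M, W] + 2ac·Cov[M, Y] + 2bc·Cov[W, Y], with a = -3, b = -3, c = 2.
= 86.4 + 94.5 + 73.6 + (-18) + 126 + (-114)
= 248.5.

variance of A = 248.5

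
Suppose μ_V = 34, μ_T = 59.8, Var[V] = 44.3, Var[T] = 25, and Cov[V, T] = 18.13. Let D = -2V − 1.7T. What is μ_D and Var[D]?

μ_D = -169.66, Var[D] = 372.734

μ_D = (-2)·μ_V + (-1.7)·μ_T = (-2)·34 + (-1.7)·59.8 = -169.66.
Var[D] = a²·Var[V] + b²·Var[T] + 2ab·Cov[V, T] with a = -2, b = -1.7.
= (-2)²·44.3 + (-1.7)²·25 + 2·(-2)·(-1.7)·18.13
= 177.2 + 72.25 + 123.284 = 372.734.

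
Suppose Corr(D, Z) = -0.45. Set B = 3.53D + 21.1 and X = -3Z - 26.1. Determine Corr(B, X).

Corr(B, X) = 0.45

Linear rescalings preserve |correlation|; the slopes 3.53 and -3 have opposite signs, so the correlation flips sign: Corr(B, X) = −Corr(D, Z) = 0.45.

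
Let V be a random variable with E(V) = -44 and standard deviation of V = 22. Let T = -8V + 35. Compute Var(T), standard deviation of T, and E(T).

Var(T) = 30976, standard deviation of T = 176, E(T) = 387

T = -8V + 35 is linear with a = -8, b = 35.
Var(V) = 22² = 484.
Var(T) = a²·Var(V) = (-8)²·484 = 30976 (the additive constant 35 does not affect variance).
standard deviation of T = |a|·standard deviation of V = |-8|·22 = 176.
E(T) = a·E(V) + b = (-8)·(-44) + 35 = 387.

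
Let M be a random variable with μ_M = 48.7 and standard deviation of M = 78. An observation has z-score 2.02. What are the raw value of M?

M = μ_M + z·standard deviation of M = 48.7 + 2.02·78 = 206.26.

M = 206.26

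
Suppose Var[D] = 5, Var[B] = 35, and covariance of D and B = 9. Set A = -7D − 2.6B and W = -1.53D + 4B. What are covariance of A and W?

By bilinearity, covariance of A and W = ac·Var[D] + bd·Var[B] + (ad+bc)·covariance of D and B, with a=-7, b=-2.6, c=-1.53, d=4.
ac·Var[D] = (-7)·(-1.53)·5 = 53.55
bd·Var[B] = (-2.6)·4·35 = -364
(ad+bc)·covariance of D and B = (-24.022)·9 = -216.198
covariance of A and W = 53.55 + (-364) + (-216.198) = -526.648.

covariance of A and W = -526.648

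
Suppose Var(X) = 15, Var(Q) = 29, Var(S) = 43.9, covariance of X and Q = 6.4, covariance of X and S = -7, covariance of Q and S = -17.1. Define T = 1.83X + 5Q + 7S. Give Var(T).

Var(T) = a²·Var(X) + b²·Var(Q) + c²·Var(S) + 2ab·covariance of X and Q + 2ac·covariance of X and S + 2bc·covariance of Q and S, with a = 1.83, b = 5, c = 7.
= 50.2335 + 725 + 2151.1 + 117.12 + (-179.34) + (-1197)
= 1667.1135.

Var(T) = 1667.1135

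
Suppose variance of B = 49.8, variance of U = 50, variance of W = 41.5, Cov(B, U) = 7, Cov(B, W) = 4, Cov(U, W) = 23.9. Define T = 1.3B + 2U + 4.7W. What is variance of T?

variance of T = 1735.497

variance of T = a²·variance of B + b²·variance of U + c²·variance of W + 2ab·Cov(B, U) + 2ac·Cov(B, W) + 2bc·Cov(U, W), with a = 1.3, b = 2, c = 4.7.
= 84.162 + 200 + 916.735 + 36.4 + 48.88 + 449.32
= 1735.497.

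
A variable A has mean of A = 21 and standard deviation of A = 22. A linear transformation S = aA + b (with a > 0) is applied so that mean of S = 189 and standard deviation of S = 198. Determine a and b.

a = 9, b = 0

standard deviation of S = a·standard deviation of A (a > 0), so a = 198/22 = 9.
mean of S = a·mean of A + b, so b = 189 − 9·21 = 0.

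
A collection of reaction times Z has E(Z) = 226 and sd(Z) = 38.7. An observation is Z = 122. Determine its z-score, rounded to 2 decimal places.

z = (Z − E(Z)) / sd(Z) = (122 − 226) / 38.7 ≈ -2.69.

z = -2.69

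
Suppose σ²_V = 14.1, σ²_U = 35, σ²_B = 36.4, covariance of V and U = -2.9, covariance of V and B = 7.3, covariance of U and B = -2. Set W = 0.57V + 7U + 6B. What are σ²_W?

σ²_W = a²·σ²_V + b²·σ²_U + c²·σ²_B + 2ab·covariance of V and U + 2ac·covariance of V and B + 2bc·covariance of U and B, with a = 0.57, b = 7, c = 6.
= 4.58109 + 1715 + 1310.4 + (-23.142) + 49.932 + (-168)
= 2888.77109.

σ²_W = 2888.77109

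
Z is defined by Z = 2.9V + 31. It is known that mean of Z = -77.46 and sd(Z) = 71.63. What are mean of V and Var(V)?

From Z = 2.9V + 31: mean of Z = a·mean of V + b, so mean of V = (mean of Z − b)/a = (-77.46 − 31)/2.9 = -37.4.
Var(Z) = 71.63² = 5130.8569.
Var(Z) = a²·Var(V), so Var(V) = 5130.8569/2.9² = 610.09.

mean of V = -37.4, Var(V) = 610.09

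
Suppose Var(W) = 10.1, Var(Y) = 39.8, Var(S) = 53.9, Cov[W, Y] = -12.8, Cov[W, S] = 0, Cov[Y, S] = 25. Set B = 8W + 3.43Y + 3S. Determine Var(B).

Var(B) = 1411.77902

Var(B) = a²·Var(W) + b²·Var(Y) + c²·Var(S) + 2ab·Cov[W, Y] + 2ac·Cov[W, S] + 2bc·Cov[Y, S], with a = 8, b = 3.43, c = 3.
= 646.4 + 468.24302 + 485.1 + (-702.464) + 0 + 514.5
= 1411.77902.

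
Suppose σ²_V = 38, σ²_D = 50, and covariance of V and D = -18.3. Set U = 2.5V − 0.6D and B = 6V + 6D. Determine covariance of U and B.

covariance of U and B = 181.38

By bilinearity, covariance of U and B = ac·σ²_V + bd·σ²_D + (ad+bc)·covariance of V and D, with a=2.5, b=-0.6, c=6, d=6.
ac·σ²_V = 2.5·6·38 = 570
bd·σ²_D = (-0.6)·6·50 = -180
(ad+bc)·covariance of V and D = (11.4)·(-18.3) = -208.62
covariance of U and B = 570 + (-180) + (-208.62) = 181.38.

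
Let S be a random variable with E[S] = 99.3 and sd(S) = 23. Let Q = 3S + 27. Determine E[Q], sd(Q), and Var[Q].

Q = 3S + 27 is linear with a = 3, b = 27.
E[Q] = a·E[S] + b = 3·99.3 + 27 = 324.9.
sd(Q) = |a|·sd(S) = |3|·23 = 69.
Var[S] = 23² = 529.
Var[Q] = a²·Var[S] = 3²·529 = 4761 (the additive constant 27 does not affect variance).

E[Q] = 324.9, sd(Q) = 69, Var[Q] = 4761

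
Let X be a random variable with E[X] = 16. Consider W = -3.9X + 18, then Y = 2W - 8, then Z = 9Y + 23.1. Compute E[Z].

E[W] = (-3.9)·16 + 18 = -44.4.
E[Y] = 2·(-44.4) + (-8) = -96.8.
E[Z] = 9·(-96.8) + 23.1 = -848.1.

E[Z] = -848.1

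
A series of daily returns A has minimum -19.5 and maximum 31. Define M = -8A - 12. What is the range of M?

Range of A = 31 − (-19.5) = 50.5.
Range(M) = |a|·Range(A) = |-8|·50.5 = 404.

Range(M) = 404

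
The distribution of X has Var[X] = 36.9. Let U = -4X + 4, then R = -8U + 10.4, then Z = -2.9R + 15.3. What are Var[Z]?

Var[U] = (-4)²·36.9 = 590.4.
Var[R] = (-8)²·590.4 = 37785.6.
Var[Z] = (-2.9)²·37785.6 = 317776.896.

Var[Z] = 317776.896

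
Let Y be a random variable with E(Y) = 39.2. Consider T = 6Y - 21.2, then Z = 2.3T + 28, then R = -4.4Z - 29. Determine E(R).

E(T) = 6·39.2 + (-21.2) = 214.
E(Z) = 2.3·214 + 28 = 520.2.
E(R) = (-4.4)·520.2 + (-29) = -2317.88.

E(R) = -2317.88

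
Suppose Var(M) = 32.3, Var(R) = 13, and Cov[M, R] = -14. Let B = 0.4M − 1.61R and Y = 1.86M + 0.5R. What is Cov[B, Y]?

By bilinearity, Cov[B, Y] = ac·Var(M) + bd·Var(R) + (ad+bc)·Cov[M, R], with a=0.4, b=-1.61, c=1.86, d=0.5.
ac·Var(M) = 0.4·1.86·32.3 = 24.0312
bd·Var(R) = (-1.61)·0.5·13 = -10.465
(ad+bc)·Cov[M, R] = (-2.7946)·(-14) = 39.1244
Cov[B, Y] = 24.0312 + (-10.465) + 39.1244 = 52.6906.

Cov[B, Y] = 52.6906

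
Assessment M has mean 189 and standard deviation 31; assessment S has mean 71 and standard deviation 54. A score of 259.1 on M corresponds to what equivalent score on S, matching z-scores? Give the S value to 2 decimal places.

S = 193.11

z = (259.1 − 189)/31 ≈ 2.2613.
S = 71 + z·54 = 71 + (259.1 − 189)·54/31 ≈ 193.11.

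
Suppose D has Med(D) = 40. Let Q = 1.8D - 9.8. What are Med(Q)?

A linear map preserves order up to sign, so Med(Q) = a·Med(D) + b = 1.8·40 + (-9.8) = 62.2.

Med(Q) = 62.2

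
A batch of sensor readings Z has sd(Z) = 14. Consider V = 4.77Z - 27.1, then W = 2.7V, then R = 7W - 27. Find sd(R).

sd(R) = 1262.142

sd(V) = |4.77|·14 = 66.78.
sd(W) = |2.7|·66.78 = 180.306.
sd(R) = |7|·180.306 = 1262.142.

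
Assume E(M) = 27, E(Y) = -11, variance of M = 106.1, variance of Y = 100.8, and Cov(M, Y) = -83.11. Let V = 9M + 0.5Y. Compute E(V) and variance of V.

E(V) = 9·E(M) + 0.5·E(Y) = 9·27 + 0.5·(-11) = 237.5.
variance of V = a²·variance of M + b²·variance of Y + 2ab·Cov(M, Y) with a = 9, b = 0.5.
= 9²·106.1 + 0.5²·100.8 + 2·9·0.5·(-83.11)
= 8594.1 + 25.2 + (-747.99) = 7871.31.

E(V) = 237.5, variance of V = 7871.31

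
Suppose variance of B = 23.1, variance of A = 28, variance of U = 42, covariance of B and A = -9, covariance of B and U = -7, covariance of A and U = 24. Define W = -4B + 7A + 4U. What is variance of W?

variance of W = 4485.6

variance of W = a²·variance of B + b²·variance of A + c²·variance of U + 2ab·covariance of B and A + 2ac·covariance of B and U + 2bc·covariance of A and U, with a = -4, b = 7, c = 4.
= 369.6 + 1372 + 672 + 504 + 224 + 1344
= 4485.6.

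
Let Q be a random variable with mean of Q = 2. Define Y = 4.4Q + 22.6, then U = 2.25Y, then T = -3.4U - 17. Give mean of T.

mean of Y = 4.4·2 + 22.6 = 31.4.
mean of U = 2.25·31.4 = 70.65.
mean of T = (-3.4)·70.65 + (-17) = -257.21.

mean of T = -257.21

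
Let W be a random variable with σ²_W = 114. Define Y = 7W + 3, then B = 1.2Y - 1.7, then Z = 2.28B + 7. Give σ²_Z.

σ²_Z = 41815.097856

σ²_Y = 7²·114 = 5586.
σ²_B = 1.2²·5586 = 8043.84.
σ²_Z = 2.28²·8043.84 = 41815.097856.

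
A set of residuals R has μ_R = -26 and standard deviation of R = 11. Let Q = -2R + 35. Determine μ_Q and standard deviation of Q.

Q = -2R + 35 is linear with a = -2, b = 35.
μ_Q = a·μ_R + b = (-2)·(-26) + 35 = 87.
standard deviation of Q = |a|·standard deviation of R = |-2|·11 = 22.

μ_Q = 87, standard deviation of Q = 22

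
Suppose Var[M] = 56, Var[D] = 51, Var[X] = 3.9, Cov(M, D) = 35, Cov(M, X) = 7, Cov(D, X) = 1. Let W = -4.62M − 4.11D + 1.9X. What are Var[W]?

Var[W] = a²·Var[M] + b²·Var[D] + c²·Var[X] + 2ab·Cov(M, D) + 2ac·Cov(M, X) + 2bc·Cov(D, X), with a = -4.62, b = -4.11, c = 1.9.
= 1195.2864 + 861.4971 + 14.079 + 1329.174 + (-122.892) + (-15.618)
= 3261.5265.

Var[W] = 3261.5265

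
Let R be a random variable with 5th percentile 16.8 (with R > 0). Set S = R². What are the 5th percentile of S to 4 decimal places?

5th percentile of S = 282.24

R² is increasing, so P_{5}(S) = g(P_{5}(R)) = 282.24.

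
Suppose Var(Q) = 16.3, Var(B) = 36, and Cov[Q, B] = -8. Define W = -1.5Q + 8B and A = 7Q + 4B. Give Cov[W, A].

Cov[W, A] = 580.85

By bilinearity, Cov[W, A] = ac·Var(Q) + bd·Var(B) + (ad+bc)·Cov[Q, B], with a=-1.5, b=8, c=7, d=4.
ac·Var(Q) = (-1.5)·7·16.3 = -171.15
bd·Var(B) = 8·4·36 = 1152
(ad+bc)·Cov[Q, B] = (50)·(-8) = -400
Cov[W, A] = -171.15 + 1152 + (-400) = 580.85.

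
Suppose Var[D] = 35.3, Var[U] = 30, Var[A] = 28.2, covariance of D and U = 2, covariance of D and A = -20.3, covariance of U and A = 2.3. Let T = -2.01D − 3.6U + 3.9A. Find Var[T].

Var[T] = 1242.96093

Var[T] = a²·Var[D] + b²·Var[U] + c²·Var[A] + 2ab·covariance of D and U + 2ac·covariance of D and A + 2bc·covariance of U and A, with a = -2.01, b = -3.6, c = 3.9.
= 142.61553 + 388.8 + 428.922 + 28.944 + 318.2634 + (-64.584)
= 1242.96093.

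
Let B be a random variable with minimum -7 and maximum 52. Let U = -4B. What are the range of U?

Range of B = 52 − (-7) = 59.
Range(U) = |a|·Range(B) = |-4|·59 = 236.

Range(U) = 236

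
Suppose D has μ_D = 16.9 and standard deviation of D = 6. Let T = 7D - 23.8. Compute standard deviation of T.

standard deviation of T = 42

T = 7D - 23.8 is linear with a = 7, b = -23.8.
standard deviation of T = |a|·standard deviation of D = |7|·6 = 42.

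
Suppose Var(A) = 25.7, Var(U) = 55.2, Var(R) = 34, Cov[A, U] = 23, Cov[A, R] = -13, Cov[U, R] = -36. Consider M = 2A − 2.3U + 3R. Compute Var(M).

Var(M) = a²·Var(A) + b²·Var(U) + c²·Var(R) + 2ab·Cov[A, U] + 2ac·Cov[A, R] + 2bc·Cov[U, R], with a = 2, b = -2.3, c = 3.
= 102.8 + 292.008 + 306 + (-211.6) + (-156) + 496.8
= 830.008.

Var(M) = 830.008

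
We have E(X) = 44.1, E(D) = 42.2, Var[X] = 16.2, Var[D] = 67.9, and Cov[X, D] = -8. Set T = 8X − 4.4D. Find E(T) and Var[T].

E(T) = 167.12, Var[T] = 2914.544

E(T) = 8·E(X) + (-4.4)·E(D) = 8·44.1 + (-4.4)·42.2 = 167.12.
Var[T] = a²·Var[X] + b²·Var[D] + 2ab·Cov[X, D] with a = 8, b = -4.4.
= 8²·16.2 + (-4.4)²·67.9 + 2·8·(-4.4)·(-8)
= 1036.8 + 1314.544 + 563.2 = 2914.544.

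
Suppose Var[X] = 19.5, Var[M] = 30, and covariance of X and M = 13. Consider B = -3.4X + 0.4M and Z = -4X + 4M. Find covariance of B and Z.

covariance of B and Z = 115.6

By bilinearity, covariance of B and Z = ac·Var[X] + bd·Var[M] + (ad+bc)·covariance of X and M, with a=-3.4, b=0.4, c=-4, d=4.
ac·Var[X] = (-3.4)·(-4)·19.5 = 265.2
bd·Var[M] = 0.4·4·30 = 48
(ad+bc)·covariance of X and M = (-15.2)·13 = -197.6
covariance of B and Z = 265.2 + 48 + (-197.6) = 115.6.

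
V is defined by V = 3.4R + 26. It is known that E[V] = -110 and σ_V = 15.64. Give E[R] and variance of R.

E[R] = -40, variance of R = 21.16

From V = 3.4R + 26: E[V] = a·E[R] + b, so E[R] = (E[V] − b)/a = (-110 − 26)/3.4 = -40.
variance of V = 15.64² = 244.6096.
variance of V = a²·variance of R, so variance of R = 244.6096/3.4² = 21.16.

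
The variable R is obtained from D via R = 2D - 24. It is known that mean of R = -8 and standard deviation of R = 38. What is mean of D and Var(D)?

mean of D = 8, Var(D) = 361

From R = 2D - 24: mean of R = a·mean of D + b, so mean of D = (mean of R − b)/a = (-8 − (-24))/2 = 8.
Var(R) = 38² = 1444.
Var(R) = a²·Var(D), so Var(D) = 1444/2² = 361.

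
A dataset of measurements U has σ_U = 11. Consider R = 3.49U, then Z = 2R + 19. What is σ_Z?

σ_R = |3.49|·11 = 38.39.
σ_Z = |2|·38.39 = 76.78.

σ_Z = 76.78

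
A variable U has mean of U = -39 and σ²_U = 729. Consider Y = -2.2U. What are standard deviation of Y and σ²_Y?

Y = -2.2U is linear with a = -2.2, b = 0.
standard deviation of U = √729 = 27.
standard deviation of Y = |a|·standard deviation of U = |-2.2|·27 = 59.4.
σ²_Y = a²·σ²_U = (-2.2)²·729 = 3528.36.

standard deviation of Y = 59.4, σ²_Y = 3528.36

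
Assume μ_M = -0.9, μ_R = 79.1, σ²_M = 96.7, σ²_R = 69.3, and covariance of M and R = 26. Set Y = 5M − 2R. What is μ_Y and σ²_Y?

μ_Y = -162.7, σ²_Y = 2174.7

μ_Y = 5·μ_M + (-2)·μ_R = 5·(-0.9) + (-2)·79.1 = -162.7.
σ²_Y = a²·σ²_M + b²·σ²_R + 2ab·covariance of M and R with a = 5, b = -2.
= 5²·96.7 + (-2)²·69.3 + 2·5·(-2)·26
= 2417.5 + 277.2 + (-520) = 2174.7.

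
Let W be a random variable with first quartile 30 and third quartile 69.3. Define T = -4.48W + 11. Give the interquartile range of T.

IQR(T) = 176.064

IQR of W = Q3 − Q1 = 69.3 − 30 = 39.3.
Under T = aW + b, IQR(T) = |a|·IQR(W) = |-4.48|·39.3 = 176.064 (shifts cancel; spread scales by |a|).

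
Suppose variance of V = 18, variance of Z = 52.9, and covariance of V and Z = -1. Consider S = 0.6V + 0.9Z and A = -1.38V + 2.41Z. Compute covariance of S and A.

By bilinearity, covariance of S and A = ac·variance of V + bd·variance of Z + (ad+bc)·covariance of V and Z, with a=0.6, b=0.9, c=-1.38, d=2.41.
ac·variance of V = 0.6·(-1.38)·18 = -14.904
bd·variance of Z = 0.9·2.41·52.9 = 114.7401
(ad+bc)·covariance of V and Z = (0.204)·(-1) = -0.204
covariance of S and A = -14.904 + 114.7401 + (-0.204) = 99.6321.

covariance of S and A = 99.6321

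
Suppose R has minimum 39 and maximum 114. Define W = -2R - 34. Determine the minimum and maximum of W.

a = -2 < 0, so order reverses: min(W) = a·max(R)+b = (-2)·114 + (-34) = -262; max(W) = a·min(R)+b = (-2)·39 + (-34) = -112.

min(W) = -262, max(W) = -112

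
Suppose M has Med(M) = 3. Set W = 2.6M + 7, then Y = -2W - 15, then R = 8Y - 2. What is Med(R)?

Med(W) = 2.6·3 + 7 = 14.8.
Med(Y) = (-2)·14.8 + (-15) = -44.6.
Med(R) = 8·(-44.6) + (-2) = -358.8.

Med(R) = -358.8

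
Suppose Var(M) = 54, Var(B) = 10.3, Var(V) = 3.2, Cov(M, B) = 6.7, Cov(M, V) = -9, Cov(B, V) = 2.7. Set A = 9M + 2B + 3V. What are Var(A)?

Var(A) = 4231.6

Var(A) = a²·Var(M) + b²·Var(B) + c²·Var(V) + 2ab·Cov(M, B) + 2ac·Cov(M, V) + 2bc·Cov(B, V), with a = 9, b = 2, c = 3.
= 4374 + 41.2 + 28.8 + 241.2 + (-486) + 32.4
= 4231.6.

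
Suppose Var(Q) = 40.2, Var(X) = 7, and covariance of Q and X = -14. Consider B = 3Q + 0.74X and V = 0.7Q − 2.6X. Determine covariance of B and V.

By bilinearity, covariance of B and V = ac·Var(Q) + bd·Var(X) + (ad+bc)·covariance of Q and X, with a=3, b=0.74, c=0.7, d=-2.6.
ac·Var(Q) = 3·0.7·40.2 = 84.42
bd·Var(X) = 0.74·(-2.6)·7 = -13.468
(ad+bc)·covariance of Q and X = (-7.282)·(-14) = 101.948
covariance of B and V = 84.42 + (-13.468) + 101.948 = 172.9.

covariance of B and V = 172.9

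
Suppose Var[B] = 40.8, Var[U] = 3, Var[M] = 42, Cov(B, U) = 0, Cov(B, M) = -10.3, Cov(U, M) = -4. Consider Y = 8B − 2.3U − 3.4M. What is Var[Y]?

Var[Y] = 3610.35

Var[Y] = a²·Var[B] + b²·Var[U] + c²·Var[M] + 2ab·Cov(B, U) + 2ac·Cov(B, M) + 2bc·Cov(U, M), with a = 8, b = -2.3, c = -3.4.
= 2611.2 + 15.87 + 485.52 + 0 + 560.32 + (-62.56)
= 3610.35.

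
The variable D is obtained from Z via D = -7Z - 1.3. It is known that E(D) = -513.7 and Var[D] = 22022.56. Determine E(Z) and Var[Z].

From D = -7Z - 1.3: E(D) = a·E(Z) + b, so E(Z) = (E(D) − b)/a = (-513.7 − (-1.3))/(-7) = 73.2.
Var[D] = a²·Var[Z], so Var[Z] = 22022.56/(-7)² = 449.44.

E(Z) = 73.2, Var[Z] = 449.44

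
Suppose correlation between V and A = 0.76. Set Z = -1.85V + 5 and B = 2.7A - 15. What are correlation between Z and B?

Linear rescalings preserve |correlation|; the slopes -1.85 and 2.7 have opposite signs, so the correlation flips sign: correlation between Z and B = −correlation between V and A = -0.76.

correlation between Z and B = -0.76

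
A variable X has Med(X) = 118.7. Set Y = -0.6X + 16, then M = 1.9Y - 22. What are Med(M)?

Med(M) = -126.918

Med(Y) = (-0.6)·118.7 + 16 = -55.22.
Med(M) = 1.9·(-55.22) + (-22) = -126.918.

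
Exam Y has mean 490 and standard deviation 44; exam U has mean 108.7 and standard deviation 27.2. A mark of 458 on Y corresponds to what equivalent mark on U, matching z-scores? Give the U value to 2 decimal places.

z = (458 − 490)/44 ≈ -0.7273.
U = 108.7 + z·27.2 = 108.7 + (458 − 490)·27.2/44 ≈ 88.92.

U = 88.92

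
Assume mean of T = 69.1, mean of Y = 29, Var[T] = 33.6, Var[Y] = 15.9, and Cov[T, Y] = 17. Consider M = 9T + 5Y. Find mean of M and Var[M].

mean of M = 9·mean of T + 5·mean of Y = 9·69.1 + 5·29 = 766.9.
Var[M] = a²·Var[T] + b²·Var[Y] + 2ab·Cov[T, Y] with a = 9, b = 5.
= 9²·33.6 + 5²·15.9 + 2·9·5·17
= 2721.6 + 397.5 + 1530 = 4649.1.

mean of M = 766.9, Var[M] = 4649.1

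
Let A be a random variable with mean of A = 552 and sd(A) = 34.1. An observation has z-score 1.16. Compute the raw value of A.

A = mean of A + z·sd(A) = 552 + 1.16·34.1 = 591.556.

A = 591.556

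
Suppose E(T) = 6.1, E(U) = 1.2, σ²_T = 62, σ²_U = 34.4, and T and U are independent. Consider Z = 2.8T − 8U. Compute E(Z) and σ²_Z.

E(Z) = 2.8·E(T) + (-8)·E(U) = 2.8·6.1 + (-8)·1.2 = 7.48.
σ²_Z = a²·σ²_T + b²·σ²_U + 2ab·Cov[T, U] with a = 2.8, b = -8.
Independence gives Cov[T, U] = 0.
= 2.8²·62 + (-8)²·34.4 + 2·2.8·(-8)·0
= 486.08 + 2201.6 + 0 = 2687.68.

E(Z) = 7.48, σ²_Z = 2687.68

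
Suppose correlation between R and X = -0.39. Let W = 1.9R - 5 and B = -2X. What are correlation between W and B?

correlation between W and B = 0.39

Linear rescalings preserve |correlation|; the slopes 1.9 and -2 have opposite signs, so the correlation flips sign: correlation between W and B = −correlation between R and X = 0.39.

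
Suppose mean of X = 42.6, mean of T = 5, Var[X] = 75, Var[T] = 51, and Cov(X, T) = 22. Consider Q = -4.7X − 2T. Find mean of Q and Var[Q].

mean of Q = (-4.7)·mean of X + (-2)·mean of T = (-4.7)·42.6 + (-2)·5 = -210.22.
Var[Q] = a²·Var[X] + b²·Var[T] + 2ab·Cov(X, T) with a = -4.7, b = -2.
= (-4.7)²·75 + (-2)²·51 + 2·(-4.7)·(-2)·22
= 1656.75 + 204 + 413.6 = 2274.35.

mean of Q = -210.22, Var[Q] = 2274.35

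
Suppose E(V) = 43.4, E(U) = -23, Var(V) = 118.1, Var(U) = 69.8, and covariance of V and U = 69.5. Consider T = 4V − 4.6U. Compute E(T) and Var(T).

E(T) = 279.4, Var(T) = 808.968

E(T) = 4·E(V) + (-4.6)·E(U) = 4·43.4 + (-4.6)·(-23) = 279.4.
Var(T) = a²·Var(V) + b²·Var(U) + 2ab·covariance of V and U with a = 4, b = -4.6.
= 4²·118.1 + (-4.6)²·69.8 + 2·4·(-4.6)·69.5
= 1889.6 + 1476.968 + (-2557.6) = 808.968.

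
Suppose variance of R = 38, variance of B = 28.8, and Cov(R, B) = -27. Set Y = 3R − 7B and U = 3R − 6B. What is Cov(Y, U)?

Cov(Y, U) = 2604.6

By bilinearity, Cov(Y, U) = ac·variance of R + bd·variance of B + (ad+bc)·Cov(R, B), with a=3, b=-7, c=3, d=-6.
ac·variance of R = 3·3·38 = 342
bd·variance of B = (-7)·(-6)·28.8 = 1209.6
(ad+bc)·Cov(R, B) = (-39)·(-27) = 1053
Cov(Y, U) = 342 + 1209.6 + 1053 = 2604.6.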